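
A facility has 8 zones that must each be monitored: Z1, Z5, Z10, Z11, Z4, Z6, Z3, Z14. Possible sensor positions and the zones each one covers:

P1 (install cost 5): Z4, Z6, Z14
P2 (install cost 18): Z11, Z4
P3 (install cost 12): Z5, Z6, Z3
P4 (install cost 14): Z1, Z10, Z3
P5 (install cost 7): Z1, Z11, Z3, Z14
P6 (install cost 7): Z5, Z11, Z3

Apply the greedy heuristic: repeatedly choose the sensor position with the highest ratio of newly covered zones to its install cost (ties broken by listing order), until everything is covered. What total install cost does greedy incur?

33

Pick 1: P1 adds 3 new (Z4, Z6, Z14) at install cost 5 (ratio 3/5).
Pick 2: P5 adds 3 new (Z1, Z11, Z3) at install cost 7 (ratio 3/7).
Pick 3: P6 adds 1 new (Z5) at install cost 7 (ratio 1/7).
Pick 4: P4 adds 1 new (Z10) at install cost 14 (ratio 1/14).
Greedy total install cost: 5 + 7 + 7 + 14 = 33. (The true optimum is 26, so greedy overshoots here.)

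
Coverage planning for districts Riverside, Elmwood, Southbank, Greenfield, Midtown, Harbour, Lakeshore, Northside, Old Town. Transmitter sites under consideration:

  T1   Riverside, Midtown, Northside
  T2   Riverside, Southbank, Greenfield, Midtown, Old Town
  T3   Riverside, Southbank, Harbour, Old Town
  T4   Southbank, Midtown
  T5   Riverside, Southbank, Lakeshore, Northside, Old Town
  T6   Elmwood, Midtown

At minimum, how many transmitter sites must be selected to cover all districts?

T2, T3, T5, T6 together cover {Riverside, Elmwood, Southbank, Greenfield, Midtown, Harbour, Lakeshore, Northside, Old Town} — every district.
No 3 of the 6 transmitter sites cover everything (all 20 triples fall short), so 4 is minimum.

4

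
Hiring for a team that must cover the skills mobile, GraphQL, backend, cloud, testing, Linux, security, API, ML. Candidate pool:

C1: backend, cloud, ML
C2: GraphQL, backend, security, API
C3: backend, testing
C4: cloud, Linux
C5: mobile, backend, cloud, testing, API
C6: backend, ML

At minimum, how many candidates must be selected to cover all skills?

4

C1, C2, C4, C5 together cover {mobile, GraphQL, backend, cloud, testing, Linux, security, API, ML} — every skill.
No 3 of the 6 candidates cover everything (all 20 triples fall short), so 4 is minimum.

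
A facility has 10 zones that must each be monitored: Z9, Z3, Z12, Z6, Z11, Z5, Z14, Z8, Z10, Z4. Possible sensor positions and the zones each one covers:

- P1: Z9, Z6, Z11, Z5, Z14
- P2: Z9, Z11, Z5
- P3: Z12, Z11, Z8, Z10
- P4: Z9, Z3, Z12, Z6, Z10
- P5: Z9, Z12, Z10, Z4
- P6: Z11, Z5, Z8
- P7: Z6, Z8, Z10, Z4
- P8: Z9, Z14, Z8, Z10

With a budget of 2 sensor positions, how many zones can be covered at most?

Choosing P1, P3 covers {Z9, Z12, Z6, Z11, Z5, Z14, Z8, Z10} — 8 zones.
No choice of 2 sensor positions does better; here Z3, Z4 are left uncovered.

8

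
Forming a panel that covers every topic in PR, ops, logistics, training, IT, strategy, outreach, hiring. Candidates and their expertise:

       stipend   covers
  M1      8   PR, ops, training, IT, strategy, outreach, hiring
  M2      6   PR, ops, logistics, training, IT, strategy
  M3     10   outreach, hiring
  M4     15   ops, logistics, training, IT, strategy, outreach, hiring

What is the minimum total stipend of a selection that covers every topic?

14

M1, M2 cover every topic at stipend 8 + 6 = 14.
Any cover uses at least 2 members; among all covering selections none totals below 14.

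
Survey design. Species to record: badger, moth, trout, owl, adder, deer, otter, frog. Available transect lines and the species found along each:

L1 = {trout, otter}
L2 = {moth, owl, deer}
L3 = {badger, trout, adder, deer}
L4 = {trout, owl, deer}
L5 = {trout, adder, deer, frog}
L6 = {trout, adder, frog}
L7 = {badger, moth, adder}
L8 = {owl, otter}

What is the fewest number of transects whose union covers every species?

L5, L7, L8 together cover {badger, moth, trout, owl, adder, deer, otter, frog} — every species.
No 2 of the 8 transects cover everything (all 28 pairs fall short), so 3 is minimum.

3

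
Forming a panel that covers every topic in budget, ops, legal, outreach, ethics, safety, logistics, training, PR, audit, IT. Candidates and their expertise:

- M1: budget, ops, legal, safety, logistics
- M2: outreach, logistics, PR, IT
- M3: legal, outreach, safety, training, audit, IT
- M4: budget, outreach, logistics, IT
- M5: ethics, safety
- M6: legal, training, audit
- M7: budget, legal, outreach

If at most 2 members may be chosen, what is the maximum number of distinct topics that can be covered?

Choosing M1, M3 covers {budget, ops, legal, outreach, safety, logistics, training, audit, IT} — 9 topics.
No choice of 2 members does better; here ethics, PR are left uncovered.

9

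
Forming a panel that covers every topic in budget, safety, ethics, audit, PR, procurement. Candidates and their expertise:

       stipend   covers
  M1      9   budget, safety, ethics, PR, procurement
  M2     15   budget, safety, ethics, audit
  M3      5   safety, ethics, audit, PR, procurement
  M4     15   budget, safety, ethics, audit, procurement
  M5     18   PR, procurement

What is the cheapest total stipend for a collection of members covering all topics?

M1, M3 cover every topic at stipend 9 + 5 = 14.
Any cover uses at least 2 members; among all covering selections none totals below 14.

14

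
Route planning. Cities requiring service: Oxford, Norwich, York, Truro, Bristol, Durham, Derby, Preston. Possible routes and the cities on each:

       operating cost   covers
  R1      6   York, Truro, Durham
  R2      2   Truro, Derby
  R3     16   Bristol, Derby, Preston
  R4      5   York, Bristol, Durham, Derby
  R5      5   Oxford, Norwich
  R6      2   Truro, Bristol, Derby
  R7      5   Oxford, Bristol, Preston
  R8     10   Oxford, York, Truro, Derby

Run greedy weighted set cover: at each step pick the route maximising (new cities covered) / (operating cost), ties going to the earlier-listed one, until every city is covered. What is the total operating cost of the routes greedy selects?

Pick 1: R6 adds 3 new (Truro, Bristol, Derby) at operating cost 2 (ratio 3/2).
Pick 2: R4 adds 2 new (York, Durham) at operating cost 5 (ratio 2/5).
Pick 3: R5 adds 2 new (Oxford, Norwich) at operating cost 5 (ratio 2/5).
Pick 4: R7 adds 1 new (Preston) at operating cost 5 (ratio 1/5).
Greedy total operating cost: 2 + 5 + 5 + 5 = 17.

17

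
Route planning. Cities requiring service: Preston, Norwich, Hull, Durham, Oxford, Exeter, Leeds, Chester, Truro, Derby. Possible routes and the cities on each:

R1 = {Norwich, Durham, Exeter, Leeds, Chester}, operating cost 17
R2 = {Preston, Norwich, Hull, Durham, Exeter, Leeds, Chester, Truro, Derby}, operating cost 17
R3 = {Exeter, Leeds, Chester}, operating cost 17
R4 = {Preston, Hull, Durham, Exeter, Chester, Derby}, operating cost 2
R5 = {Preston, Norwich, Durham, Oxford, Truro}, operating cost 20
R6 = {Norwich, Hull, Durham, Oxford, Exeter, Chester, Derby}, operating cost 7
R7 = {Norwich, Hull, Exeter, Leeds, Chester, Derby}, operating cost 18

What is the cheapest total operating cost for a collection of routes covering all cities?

24

R2, R6 cover every city at operating cost 17 + 7 = 24.
Any cover uses at least 2 routes; among all covering selections none totals below 24.
Greedy by coverage-per-operating cost would pick R4, R6, R2 for 26 — worse than the optimum 24.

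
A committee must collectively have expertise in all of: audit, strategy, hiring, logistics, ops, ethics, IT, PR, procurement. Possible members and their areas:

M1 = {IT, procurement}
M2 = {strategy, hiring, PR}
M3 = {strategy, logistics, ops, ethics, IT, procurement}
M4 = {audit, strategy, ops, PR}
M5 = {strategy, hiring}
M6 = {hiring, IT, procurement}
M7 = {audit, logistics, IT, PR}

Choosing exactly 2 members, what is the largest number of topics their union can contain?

Choosing M2, M3 covers {strategy, hiring, logistics, ops, ethics, IT, PR, procurement} — 8 topics.
No choice of 2 members does better; here audit is left uncovered.

8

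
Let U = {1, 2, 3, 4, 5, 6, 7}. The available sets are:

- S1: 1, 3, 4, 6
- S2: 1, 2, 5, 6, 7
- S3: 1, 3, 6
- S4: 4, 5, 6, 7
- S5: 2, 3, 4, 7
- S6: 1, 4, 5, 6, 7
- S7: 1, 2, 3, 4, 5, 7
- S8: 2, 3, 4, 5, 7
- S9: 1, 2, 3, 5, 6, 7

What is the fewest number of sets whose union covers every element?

S1, S2 together cover {1, 2, 3, 4, 5, 6, 7} — every element.
No single set contains all 7 elements, so 2 is optimal.

2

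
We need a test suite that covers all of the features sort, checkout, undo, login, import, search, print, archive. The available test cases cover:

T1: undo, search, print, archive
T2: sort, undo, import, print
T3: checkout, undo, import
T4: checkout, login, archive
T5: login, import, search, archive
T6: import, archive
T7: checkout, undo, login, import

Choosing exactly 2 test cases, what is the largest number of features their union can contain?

7

Choosing T1, T7 covers {checkout, undo, login, import, search, print, archive} — 7 features.
No choice of 2 test cases does better; here sort is left uncovered.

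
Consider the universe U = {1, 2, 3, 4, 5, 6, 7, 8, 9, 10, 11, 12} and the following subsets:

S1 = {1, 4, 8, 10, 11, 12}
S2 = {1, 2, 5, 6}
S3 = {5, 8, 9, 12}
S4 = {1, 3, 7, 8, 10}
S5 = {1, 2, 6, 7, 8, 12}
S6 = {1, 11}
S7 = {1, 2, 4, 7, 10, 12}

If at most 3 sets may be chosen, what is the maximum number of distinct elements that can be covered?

Choosing S1, S2, S4 covers {1, 2, 3, 4, 5, 6, 7, 8, 10, 11, 12} — 11 elements.
No choice of 3 sets does better; here 9 is left uncovered.

11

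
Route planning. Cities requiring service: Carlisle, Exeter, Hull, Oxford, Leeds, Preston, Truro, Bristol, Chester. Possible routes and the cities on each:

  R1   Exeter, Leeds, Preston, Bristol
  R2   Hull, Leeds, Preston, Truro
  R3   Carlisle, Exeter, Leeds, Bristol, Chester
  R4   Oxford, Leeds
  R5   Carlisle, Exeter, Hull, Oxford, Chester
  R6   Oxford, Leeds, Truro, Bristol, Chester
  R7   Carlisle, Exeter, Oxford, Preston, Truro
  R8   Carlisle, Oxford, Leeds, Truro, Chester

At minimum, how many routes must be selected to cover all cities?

R1, R2, R5 together cover {Carlisle, Exeter, Hull, Oxford, Leeds, Preston, Truro, Bristol, Chester} — every city.
No 2 of the 8 routes cover everything (all 28 pairs fall short), so 3 is minimum.

3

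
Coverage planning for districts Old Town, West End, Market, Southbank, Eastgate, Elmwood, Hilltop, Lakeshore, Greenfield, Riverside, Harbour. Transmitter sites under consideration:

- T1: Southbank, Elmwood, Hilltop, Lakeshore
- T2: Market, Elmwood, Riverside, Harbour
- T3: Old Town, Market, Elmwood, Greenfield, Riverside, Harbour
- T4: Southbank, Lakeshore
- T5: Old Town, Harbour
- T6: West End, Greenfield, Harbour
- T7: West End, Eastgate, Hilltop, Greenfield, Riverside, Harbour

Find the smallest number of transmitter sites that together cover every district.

T1, T3, T7 together cover {Old Town, West End, Market, Southbank, Eastgate, Elmwood, Hilltop, Lakeshore, Greenfield, Riverside, Harbour} — every district.
No 2 of the 7 transmitter sites cover everything (all 21 pairs fall short), so 3 is minimum.

3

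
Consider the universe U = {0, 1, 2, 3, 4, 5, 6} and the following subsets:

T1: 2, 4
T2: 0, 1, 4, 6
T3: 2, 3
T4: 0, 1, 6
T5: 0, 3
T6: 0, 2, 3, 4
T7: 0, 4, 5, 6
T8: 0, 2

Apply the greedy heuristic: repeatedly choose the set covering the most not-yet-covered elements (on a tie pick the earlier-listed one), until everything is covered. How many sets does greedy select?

3

Pick 1: T2 covers 4 new elements (0, 1, 4, 6).
Pick 2: T3 covers 2 new elements (2, 3).
Pick 3: T7 covers 1 new elements (5).
Greedy uses 3 sets.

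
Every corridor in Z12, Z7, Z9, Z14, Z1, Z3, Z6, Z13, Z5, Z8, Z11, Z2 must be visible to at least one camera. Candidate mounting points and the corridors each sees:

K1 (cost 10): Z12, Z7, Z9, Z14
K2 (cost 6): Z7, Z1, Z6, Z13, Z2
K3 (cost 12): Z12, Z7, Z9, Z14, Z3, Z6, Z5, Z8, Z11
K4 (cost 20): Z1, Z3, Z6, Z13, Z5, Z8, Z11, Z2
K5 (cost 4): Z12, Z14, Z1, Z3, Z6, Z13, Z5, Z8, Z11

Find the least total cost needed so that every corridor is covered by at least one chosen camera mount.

18

K2, K3 cover every corridor at cost 6 + 12 = 18.
Any cover uses at least 2 camera mounts; among all covering selections none totals below 18.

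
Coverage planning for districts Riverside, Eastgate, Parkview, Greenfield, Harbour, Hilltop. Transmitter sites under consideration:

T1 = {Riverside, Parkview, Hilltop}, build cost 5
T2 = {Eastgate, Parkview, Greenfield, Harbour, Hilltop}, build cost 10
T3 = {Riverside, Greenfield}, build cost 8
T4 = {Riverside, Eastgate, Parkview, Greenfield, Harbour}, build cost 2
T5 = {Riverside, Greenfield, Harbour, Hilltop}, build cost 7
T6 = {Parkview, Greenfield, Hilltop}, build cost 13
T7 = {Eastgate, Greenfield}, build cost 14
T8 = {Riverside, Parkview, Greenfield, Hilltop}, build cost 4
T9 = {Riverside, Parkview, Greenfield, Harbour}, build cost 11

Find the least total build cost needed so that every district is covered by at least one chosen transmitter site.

T4, T8 cover every district at build cost 2 + 4 = 6.
Any cover uses at least 2 transmitter sites; among all covering selections none totals below 6.

6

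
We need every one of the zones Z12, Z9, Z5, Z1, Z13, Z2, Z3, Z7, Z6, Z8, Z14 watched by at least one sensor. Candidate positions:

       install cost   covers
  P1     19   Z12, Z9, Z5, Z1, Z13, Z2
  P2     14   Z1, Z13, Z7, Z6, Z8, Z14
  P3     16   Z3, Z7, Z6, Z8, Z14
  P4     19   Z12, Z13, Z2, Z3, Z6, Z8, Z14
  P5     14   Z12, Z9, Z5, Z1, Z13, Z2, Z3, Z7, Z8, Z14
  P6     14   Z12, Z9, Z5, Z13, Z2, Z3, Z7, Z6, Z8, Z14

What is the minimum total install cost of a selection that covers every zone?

28

P2, P5 cover every zone at install cost 14 + 14 = 28.
Any cover uses at least 2 sensor positions; among all covering selections none totals below 28.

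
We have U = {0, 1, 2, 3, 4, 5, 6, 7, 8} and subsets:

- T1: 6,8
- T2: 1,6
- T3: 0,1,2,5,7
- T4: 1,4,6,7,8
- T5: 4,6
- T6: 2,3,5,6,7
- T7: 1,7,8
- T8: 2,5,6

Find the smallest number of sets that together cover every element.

T3, T4, T6 together cover {0, 1, 2, 3, 4, 5, 6, 7, 8} — every element.
No 2 of the 8 sets cover everything (all 28 pairs fall short), so 3 is minimum.

3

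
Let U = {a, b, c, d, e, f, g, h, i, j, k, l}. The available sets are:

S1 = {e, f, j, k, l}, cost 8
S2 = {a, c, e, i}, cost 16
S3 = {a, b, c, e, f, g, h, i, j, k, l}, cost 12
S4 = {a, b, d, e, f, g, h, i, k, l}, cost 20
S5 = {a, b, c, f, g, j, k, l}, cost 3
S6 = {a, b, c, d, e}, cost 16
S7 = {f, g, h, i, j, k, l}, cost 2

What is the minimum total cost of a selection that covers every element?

18

S6, S7 cover every element at cost 16 + 2 = 18.
Any cover uses at least 2 sets; among all covering selections none totals below 18.
Greedy by coverage-per-cost would pick S7, S5, S1, S6 for 29 — worse than the optimum 18.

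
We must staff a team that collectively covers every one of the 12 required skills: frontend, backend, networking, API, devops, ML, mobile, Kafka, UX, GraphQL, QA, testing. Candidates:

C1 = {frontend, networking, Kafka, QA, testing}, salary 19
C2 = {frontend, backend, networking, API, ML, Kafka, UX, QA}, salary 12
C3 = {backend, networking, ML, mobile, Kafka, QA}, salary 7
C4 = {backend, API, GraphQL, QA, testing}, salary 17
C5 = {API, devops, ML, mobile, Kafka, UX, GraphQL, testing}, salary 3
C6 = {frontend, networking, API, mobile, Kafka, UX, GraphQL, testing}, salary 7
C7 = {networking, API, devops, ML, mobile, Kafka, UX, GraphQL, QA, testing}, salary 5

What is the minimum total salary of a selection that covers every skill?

15

C2, C5 cover every skill at salary 12 + 3 = 15.
Any cover uses at least 2 candidates; among all covering selections none totals below 15.
Greedy by coverage-per-salary would pick C5, C3, C6 for 17 — worse than the optimum 15.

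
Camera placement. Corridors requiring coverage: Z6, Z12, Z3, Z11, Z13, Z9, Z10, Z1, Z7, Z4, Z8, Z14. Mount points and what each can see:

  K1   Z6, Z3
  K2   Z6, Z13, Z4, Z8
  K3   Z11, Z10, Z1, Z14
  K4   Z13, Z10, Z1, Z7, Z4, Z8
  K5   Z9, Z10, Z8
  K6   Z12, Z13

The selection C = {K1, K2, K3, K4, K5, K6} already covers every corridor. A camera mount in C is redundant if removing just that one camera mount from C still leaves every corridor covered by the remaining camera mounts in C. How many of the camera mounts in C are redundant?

1

Drop K1: Z3 uncovered — not redundant.
Drop K2: the rest still cover every corridor — redundant.
Drop K3: Z11, Z14 uncovered — not redundant.
Drop K4: Z7 uncovered — not redundant.
Drop K5: Z9 uncovered — not redundant.
Drop K6: Z12 uncovered — not redundant.
1 redundant: K2.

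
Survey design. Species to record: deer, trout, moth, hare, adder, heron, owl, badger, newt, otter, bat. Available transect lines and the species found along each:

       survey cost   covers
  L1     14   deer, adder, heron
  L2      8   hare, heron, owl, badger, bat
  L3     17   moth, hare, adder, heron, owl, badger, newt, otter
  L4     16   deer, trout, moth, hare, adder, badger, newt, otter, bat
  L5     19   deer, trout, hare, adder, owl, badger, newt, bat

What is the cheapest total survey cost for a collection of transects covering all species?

24

L2, L4 cover every species at survey cost 8 + 16 = 24.
Any cover uses at least 2 transects; among all covering selections none totals below 24.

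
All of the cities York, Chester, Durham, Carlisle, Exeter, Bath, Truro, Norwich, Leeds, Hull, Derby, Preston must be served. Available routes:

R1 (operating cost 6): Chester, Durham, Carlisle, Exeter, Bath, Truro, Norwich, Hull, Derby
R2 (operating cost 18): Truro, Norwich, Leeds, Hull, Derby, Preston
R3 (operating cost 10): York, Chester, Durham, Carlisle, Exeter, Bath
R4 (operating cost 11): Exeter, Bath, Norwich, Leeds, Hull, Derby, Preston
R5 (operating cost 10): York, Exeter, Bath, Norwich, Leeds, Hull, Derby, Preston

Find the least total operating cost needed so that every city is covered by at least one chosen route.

R1, R5 cover every city at operating cost 6 + 10 = 16.
Any cover uses at least 2 routes; among all covering selections none totals below 16.

16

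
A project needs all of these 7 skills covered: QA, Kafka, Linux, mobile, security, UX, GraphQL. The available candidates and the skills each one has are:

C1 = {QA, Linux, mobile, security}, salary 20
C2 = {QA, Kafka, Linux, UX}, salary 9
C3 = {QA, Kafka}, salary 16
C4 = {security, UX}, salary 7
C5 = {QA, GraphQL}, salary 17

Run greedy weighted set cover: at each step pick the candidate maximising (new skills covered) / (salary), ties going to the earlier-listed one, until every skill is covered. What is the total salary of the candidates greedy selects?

53

Pick 1: C2 adds 4 new (QA, Kafka, Linux, UX) at salary 9 (ratio 4/9).
Pick 2: C4 adds 1 new (security) at salary 7 (ratio 1/7).
Pick 3: C5 adds 1 new (GraphQL) at salary 17 (ratio 1/17).
Pick 4: C1 adds 1 new (mobile) at salary 20 (ratio 1/20).
Greedy total salary: 9 + 7 + 17 + 20 = 53. (The true optimum is 46, so greedy overshoots here.)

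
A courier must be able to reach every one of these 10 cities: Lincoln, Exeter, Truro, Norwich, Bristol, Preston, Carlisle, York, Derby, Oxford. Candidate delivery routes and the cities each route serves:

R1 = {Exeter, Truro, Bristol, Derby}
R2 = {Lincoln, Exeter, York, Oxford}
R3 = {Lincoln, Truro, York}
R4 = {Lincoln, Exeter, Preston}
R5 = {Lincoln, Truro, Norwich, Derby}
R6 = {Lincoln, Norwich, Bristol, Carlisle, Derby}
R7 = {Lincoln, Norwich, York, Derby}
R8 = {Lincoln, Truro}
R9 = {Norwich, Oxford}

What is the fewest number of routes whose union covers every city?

4

R1, R2, R4, R6 together cover {Lincoln, Exeter, Truro, Norwich, Bristol, Preston, Carlisle, York, Derby, Oxford} — every city.
No 3 of the 9 routes cover everything (all 84 triples fall short), so 4 is minimum.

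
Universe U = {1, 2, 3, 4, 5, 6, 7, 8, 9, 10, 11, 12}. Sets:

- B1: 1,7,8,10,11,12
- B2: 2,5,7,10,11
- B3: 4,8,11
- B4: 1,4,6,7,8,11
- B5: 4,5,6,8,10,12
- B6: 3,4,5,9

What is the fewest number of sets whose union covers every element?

4

B1, B2, B4, B6 together cover {1, 2, 3, 4, 5, 6, 7, 8, 9, 10, 11, 12} — every element.
No 3 of the 6 sets cover everything (all 20 triples fall short), so 4 is minimum.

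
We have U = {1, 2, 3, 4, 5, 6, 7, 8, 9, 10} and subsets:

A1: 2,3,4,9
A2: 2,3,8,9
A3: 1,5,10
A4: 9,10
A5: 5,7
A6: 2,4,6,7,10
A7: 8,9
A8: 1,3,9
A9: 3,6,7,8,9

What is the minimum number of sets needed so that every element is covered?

3

A1, A3, A9 together cover {1, 2, 3, 4, 5, 6, 7, 8, 9, 10} — every element.
No 2 of the 9 sets cover everything (all 36 pairs fall short), so 3 is minimum.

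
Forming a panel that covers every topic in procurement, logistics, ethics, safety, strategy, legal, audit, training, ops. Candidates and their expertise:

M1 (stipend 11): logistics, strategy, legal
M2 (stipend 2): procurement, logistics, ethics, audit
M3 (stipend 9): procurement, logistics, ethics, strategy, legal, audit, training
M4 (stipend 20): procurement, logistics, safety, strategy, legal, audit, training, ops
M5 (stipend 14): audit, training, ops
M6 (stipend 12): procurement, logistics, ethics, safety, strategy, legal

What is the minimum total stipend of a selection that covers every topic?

M2, M4 cover every topic at stipend 2 + 20 = 22.
Any cover uses at least 2 members; among all covering selections none totals below 22.
Greedy by coverage-per-stipend would pick M2, M3, M4 for 31 — worse than the optimum 22.

22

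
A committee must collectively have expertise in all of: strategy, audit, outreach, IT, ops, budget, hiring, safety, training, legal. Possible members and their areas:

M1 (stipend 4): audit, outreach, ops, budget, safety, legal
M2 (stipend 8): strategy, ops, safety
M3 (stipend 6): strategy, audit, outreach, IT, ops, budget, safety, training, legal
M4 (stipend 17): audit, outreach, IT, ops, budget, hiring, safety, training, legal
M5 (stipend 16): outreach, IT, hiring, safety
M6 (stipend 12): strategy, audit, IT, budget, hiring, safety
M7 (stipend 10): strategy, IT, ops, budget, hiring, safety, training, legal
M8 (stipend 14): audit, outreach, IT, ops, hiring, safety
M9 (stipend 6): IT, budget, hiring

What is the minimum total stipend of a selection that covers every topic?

12

M3, M9 cover every topic at stipend 6 + 6 = 12.
Any cover uses at least 2 members; among all covering selections none totals below 12.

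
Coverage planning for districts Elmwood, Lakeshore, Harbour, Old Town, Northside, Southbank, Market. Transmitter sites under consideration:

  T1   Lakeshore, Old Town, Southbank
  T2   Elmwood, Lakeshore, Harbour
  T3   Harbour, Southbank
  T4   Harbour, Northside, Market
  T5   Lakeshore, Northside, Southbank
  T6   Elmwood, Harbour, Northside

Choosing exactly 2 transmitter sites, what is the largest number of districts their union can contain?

6

Choosing T1, T4 covers {Lakeshore, Harbour, Old Town, Northside, Southbank, Market} — 6 districts.
No choice of 2 transmitter sites does better; here Elmwood is left uncovered.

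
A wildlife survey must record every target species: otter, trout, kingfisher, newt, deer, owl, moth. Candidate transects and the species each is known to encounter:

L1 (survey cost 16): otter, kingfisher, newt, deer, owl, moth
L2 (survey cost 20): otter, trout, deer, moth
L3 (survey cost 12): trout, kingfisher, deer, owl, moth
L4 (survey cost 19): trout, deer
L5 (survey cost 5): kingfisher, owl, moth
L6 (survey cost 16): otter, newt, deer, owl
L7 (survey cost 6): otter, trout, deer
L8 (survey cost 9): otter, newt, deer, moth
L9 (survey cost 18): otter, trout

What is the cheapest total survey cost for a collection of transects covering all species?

L5, L7, L8 cover every species at survey cost 5 + 6 + 9 = 20.
Any cover uses at least 2 transects; among all covering selections none totals below 20.

20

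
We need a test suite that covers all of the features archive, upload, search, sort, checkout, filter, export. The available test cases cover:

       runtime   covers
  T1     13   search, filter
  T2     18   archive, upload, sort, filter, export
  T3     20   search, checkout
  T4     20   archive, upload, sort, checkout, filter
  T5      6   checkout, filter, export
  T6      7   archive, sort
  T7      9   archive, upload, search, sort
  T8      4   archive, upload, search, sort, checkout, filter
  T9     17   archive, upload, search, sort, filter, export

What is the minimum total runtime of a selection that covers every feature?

T5, T8 cover every feature at runtime 6 + 4 = 10.
Any cover uses at least 2 test cases; among all covering selections none totals below 10.

10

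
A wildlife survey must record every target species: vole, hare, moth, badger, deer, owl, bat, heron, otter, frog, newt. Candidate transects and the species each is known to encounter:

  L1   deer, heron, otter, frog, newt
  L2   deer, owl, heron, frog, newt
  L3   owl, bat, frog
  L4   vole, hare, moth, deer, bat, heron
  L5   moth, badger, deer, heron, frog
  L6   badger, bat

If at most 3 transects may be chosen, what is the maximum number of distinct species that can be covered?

10

Choosing L1, L2, L4 covers {vole, hare, moth, deer, owl, bat, heron, otter, frog, newt} — 10 species.
No choice of 3 transects does better; here badger is left uncovered.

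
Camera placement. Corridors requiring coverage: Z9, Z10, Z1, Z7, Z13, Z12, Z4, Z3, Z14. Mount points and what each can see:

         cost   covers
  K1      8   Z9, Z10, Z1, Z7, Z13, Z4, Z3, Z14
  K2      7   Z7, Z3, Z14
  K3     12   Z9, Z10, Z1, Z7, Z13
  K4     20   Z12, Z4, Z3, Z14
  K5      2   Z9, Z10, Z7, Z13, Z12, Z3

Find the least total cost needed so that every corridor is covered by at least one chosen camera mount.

K1, K5 cover every corridor at cost 8 + 2 = 10.
Any cover uses at least 2 camera mounts; among all covering selections none totals below 10.

10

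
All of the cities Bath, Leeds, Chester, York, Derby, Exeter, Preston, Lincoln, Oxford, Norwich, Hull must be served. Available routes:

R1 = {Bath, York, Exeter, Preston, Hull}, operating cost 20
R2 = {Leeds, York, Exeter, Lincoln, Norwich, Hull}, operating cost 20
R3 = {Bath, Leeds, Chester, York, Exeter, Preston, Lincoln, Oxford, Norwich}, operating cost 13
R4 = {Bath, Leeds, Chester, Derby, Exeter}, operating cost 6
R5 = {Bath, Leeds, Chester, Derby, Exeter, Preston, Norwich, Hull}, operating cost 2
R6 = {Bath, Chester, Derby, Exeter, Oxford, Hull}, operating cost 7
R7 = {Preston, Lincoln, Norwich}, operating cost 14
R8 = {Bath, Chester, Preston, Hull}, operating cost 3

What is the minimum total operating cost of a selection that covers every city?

15

R3, R5 cover every city at operating cost 13 + 2 = 15.
Any cover uses at least 2 routes; among all covering selections none totals below 15.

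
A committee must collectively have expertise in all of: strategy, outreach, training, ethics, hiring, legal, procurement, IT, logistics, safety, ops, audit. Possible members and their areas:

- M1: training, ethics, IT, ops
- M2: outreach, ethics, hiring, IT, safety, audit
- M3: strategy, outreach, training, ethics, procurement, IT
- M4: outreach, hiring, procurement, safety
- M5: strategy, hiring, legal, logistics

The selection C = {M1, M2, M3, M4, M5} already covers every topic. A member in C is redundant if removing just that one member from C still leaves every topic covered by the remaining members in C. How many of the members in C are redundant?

2

Drop M1: ops uncovered — not redundant.
Drop M2: audit uncovered — not redundant.
Drop M3: the rest still cover every topic — redundant.
Drop M4: the rest still cover every topic — redundant.
Drop M5: legal, logistics uncovered — not redundant.
2 redundant: M3, M4.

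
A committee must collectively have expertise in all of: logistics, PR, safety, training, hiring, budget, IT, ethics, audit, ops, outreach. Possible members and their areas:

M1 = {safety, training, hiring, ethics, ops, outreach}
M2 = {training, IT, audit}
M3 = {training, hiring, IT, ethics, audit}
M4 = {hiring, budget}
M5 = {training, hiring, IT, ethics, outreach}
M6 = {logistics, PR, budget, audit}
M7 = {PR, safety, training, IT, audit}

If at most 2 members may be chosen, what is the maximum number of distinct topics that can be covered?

10

Choosing M1, M6 covers {logistics, PR, safety, training, hiring, budget, ethics, audit, ops, outreach} — 10 topics.
No choice of 2 members does better; here IT is left uncovered.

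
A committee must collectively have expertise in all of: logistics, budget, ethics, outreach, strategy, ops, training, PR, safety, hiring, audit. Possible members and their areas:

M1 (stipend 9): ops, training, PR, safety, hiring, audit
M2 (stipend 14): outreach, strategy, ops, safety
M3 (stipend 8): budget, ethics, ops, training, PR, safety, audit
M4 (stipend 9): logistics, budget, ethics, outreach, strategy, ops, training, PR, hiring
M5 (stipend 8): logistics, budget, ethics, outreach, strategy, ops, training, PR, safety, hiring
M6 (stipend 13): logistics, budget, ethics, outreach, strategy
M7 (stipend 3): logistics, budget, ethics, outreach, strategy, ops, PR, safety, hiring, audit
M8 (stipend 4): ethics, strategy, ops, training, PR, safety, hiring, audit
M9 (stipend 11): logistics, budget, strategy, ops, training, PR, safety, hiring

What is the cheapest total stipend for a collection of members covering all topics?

7

M7, M8 cover every topic at stipend 3 + 4 = 7.
Any cover uses at least 2 members; among all covering selections none totals below 7.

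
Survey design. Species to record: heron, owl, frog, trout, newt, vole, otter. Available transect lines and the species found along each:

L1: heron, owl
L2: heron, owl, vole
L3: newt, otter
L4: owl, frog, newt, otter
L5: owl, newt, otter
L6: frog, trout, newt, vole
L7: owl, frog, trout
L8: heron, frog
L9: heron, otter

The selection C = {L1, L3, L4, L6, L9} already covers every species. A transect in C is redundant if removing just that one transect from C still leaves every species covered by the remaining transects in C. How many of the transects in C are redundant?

Drop L1: the rest still cover every species — redundant.
Drop L3: the rest still cover every species — redundant.
Drop L4: the rest still cover every species — redundant.
Drop L6: trout, vole uncovered — not redundant.
Drop L9: the rest still cover every species — redundant.
4 redundant: L1, L3, L4, L9.

4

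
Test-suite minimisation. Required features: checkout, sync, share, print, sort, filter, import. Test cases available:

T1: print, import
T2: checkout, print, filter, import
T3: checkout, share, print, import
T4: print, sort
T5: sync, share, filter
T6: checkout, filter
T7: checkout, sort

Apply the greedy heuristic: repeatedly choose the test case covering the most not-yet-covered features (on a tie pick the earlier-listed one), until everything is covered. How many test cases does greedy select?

Pick 1: T2 covers 4 new features (checkout, print, filter, import).
Pick 2: T5 covers 2 new features (sync, share).
Pick 3: T4 covers 1 new features (sort).
Greedy uses 3 test cases.

3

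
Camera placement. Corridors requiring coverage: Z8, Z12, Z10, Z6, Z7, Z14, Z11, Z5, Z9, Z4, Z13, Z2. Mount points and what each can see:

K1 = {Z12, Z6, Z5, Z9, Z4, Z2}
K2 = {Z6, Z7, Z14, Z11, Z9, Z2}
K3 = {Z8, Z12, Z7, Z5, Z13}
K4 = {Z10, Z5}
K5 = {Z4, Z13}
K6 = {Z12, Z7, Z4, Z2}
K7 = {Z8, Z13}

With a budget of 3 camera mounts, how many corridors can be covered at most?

Choosing K1, K2, K3 covers {Z8, Z12, Z6, Z7, Z14, Z11, Z5, Z9, Z4, Z13, Z2} — 11 corridors.
No choice of 3 camera mounts does better; here Z10 is left uncovered.

11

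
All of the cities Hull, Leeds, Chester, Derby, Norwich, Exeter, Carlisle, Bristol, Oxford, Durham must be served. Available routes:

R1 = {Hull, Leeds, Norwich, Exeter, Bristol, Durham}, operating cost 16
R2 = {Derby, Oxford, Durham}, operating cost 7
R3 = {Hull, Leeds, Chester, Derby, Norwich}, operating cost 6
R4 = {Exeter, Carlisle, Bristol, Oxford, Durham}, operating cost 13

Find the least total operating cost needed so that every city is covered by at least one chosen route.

19

R3, R4 cover every city at operating cost 6 + 13 = 19.
Any cover uses at least 2 routes; among all covering selections none totals below 19.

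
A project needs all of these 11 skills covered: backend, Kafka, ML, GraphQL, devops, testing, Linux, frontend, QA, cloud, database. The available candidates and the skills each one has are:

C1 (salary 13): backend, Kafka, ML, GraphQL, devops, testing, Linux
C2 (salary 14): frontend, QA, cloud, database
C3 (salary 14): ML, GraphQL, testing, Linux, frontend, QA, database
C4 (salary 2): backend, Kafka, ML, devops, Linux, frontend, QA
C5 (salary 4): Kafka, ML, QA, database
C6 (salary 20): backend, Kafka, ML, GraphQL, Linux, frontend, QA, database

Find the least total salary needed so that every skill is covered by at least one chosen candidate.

C1, C2 cover every skill at salary 13 + 14 = 27.
Any cover uses at least 2 candidates; among all covering selections none totals below 27.

27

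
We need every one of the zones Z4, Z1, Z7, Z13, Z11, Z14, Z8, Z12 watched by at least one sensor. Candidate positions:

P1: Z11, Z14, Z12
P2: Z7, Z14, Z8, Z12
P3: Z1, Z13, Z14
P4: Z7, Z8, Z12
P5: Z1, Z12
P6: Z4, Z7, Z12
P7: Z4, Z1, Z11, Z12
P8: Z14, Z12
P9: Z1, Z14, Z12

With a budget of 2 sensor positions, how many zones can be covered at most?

Choosing P2, P7 covers {Z4, Z1, Z7, Z11, Z14, Z8, Z12} — 7 zones.
No choice of 2 sensor positions does better; here Z13 is left uncovered.

7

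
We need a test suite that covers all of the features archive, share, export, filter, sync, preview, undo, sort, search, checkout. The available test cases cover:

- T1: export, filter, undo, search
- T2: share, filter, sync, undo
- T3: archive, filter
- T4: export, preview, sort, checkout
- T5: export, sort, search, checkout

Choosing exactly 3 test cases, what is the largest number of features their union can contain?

Choosing T1, T2, T4 covers {share, export, filter, sync, preview, undo, sort, search, checkout} — 9 features.
No choice of 3 test cases does better; here archive is left uncovered.

9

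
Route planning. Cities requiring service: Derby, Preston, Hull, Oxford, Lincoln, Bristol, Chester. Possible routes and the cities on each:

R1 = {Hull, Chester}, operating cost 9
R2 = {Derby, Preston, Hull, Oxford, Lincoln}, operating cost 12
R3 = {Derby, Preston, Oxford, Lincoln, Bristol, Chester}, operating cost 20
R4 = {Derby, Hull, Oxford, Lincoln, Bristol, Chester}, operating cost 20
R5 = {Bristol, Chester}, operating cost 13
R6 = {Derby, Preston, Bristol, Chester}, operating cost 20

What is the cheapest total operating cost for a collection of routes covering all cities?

R2, R5 cover every city at operating cost 12 + 13 = 25.
Any cover uses at least 2 routes; among all covering selections none totals below 25.

25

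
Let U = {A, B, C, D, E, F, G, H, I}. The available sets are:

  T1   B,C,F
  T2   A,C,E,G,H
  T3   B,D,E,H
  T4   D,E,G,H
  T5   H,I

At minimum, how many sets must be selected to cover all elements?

4

T1, T2, T3, T5 together cover {A, B, C, D, E, F, G, H, I} — every element.
No 3 of the 5 sets cover everything (all 10 triples fall short), so 4 is minimum.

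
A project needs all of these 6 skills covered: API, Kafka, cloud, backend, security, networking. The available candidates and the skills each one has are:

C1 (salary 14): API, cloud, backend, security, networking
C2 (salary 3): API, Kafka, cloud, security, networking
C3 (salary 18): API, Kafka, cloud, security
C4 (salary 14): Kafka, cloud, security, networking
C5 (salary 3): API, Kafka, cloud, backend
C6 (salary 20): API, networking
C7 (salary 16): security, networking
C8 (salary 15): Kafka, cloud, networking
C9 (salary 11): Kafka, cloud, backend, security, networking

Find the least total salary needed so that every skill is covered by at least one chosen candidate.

6

C2, C5 cover every skill at salary 3 + 3 = 6.
Any cover uses at least 2 candidates; among all covering selections none totals below 6.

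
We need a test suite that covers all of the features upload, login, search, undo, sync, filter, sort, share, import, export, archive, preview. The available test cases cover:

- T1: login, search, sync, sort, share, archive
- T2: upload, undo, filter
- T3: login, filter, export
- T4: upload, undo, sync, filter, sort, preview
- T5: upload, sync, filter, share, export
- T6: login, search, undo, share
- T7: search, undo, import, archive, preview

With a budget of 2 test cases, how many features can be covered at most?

10

Choosing T1, T4 covers {upload, login, search, undo, sync, filter, sort, share, archive, preview} — 10 features.
No choice of 2 test cases does better; here import, export are left uncovered.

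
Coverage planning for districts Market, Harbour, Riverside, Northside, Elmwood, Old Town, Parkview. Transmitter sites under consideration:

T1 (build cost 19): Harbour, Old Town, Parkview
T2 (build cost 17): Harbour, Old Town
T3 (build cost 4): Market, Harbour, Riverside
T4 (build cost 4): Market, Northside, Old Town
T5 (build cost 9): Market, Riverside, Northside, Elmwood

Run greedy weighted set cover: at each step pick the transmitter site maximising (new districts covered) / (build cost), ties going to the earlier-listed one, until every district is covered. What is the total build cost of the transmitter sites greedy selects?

Pick 1: T3 adds 3 new (Market, Harbour, Riverside) at build cost 4 (ratio 3/4).
Pick 2: T4 adds 2 new (Northside, Old Town) at build cost 4 (ratio 2/4).
Pick 3: T5 adds 1 new (Elmwood) at build cost 9 (ratio 1/9).
Pick 4: T1 adds 1 new (Parkview) at build cost 19 (ratio 1/19).
Greedy total build cost: 4 + 4 + 9 + 19 = 36. (The true optimum is 28, so greedy overshoots here.)

36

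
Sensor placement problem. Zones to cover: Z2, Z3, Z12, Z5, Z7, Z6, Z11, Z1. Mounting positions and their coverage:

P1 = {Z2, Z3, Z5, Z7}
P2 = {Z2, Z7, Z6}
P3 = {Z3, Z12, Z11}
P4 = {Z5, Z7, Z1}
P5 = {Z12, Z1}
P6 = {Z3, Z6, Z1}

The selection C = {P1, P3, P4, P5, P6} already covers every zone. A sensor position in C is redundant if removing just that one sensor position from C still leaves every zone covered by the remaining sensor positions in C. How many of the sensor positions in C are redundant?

2

Drop P1: Z2 uncovered — not redundant.
Drop P3: Z11 uncovered — not redundant.
Drop P4: the rest still cover every zone — redundant.
Drop P5: the rest still cover every zone — redundant.
Drop P6: Z6 uncovered — not redundant.
2 redundant: P4, P5.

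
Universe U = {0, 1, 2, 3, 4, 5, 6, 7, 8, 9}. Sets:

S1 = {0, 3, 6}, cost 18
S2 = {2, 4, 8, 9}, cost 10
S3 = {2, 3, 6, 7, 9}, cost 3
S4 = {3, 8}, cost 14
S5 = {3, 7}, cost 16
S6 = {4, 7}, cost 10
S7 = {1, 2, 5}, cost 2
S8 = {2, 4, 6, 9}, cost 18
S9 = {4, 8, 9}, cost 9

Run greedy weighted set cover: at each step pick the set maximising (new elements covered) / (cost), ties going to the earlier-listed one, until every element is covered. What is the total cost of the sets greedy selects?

Pick 1: S3 adds 5 new (2, 3, 6, 7, 9) at cost 3 (ratio 5/3).
Pick 2: S7 adds 2 new (1, 5) at cost 2 (ratio 2/2).
Pick 3: S9 adds 2 new (4, 8) at cost 9 (ratio 2/9).
Pick 4: S1 adds 1 new (0) at cost 18 (ratio 1/18).
Greedy total cost: 3 + 2 + 9 + 18 = 32.

32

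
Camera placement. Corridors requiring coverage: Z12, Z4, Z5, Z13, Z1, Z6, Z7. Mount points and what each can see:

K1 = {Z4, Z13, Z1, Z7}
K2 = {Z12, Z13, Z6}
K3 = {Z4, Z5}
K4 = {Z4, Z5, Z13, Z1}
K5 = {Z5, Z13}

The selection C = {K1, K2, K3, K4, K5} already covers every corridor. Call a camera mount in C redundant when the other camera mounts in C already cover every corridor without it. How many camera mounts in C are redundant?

Drop K1: Z7 uncovered — not redundant.
Drop K2: Z12, Z6 uncovered — not redundant.
Drop K3: the rest still cover every corridor — redundant.
Drop K4: the rest still cover every corridor — redundant.
Drop K5: the rest still cover every corridor — redundant.
3 redundant: K3, K4, K5.

3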